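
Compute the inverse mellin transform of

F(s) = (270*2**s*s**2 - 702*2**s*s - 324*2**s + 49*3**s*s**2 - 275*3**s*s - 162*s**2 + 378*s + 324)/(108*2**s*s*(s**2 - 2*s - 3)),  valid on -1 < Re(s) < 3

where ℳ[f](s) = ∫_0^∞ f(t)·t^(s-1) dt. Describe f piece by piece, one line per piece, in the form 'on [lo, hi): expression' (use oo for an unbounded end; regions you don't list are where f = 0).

the 4 pieces separated at 1/2, 1, 3/2 each add one integral
∫ t·t^(s-1) over [0, 1/2)
∫ over [1/2, 1) of (2*t + 1)·t^(s-1) joins the sum
piece [1, 3/2): integrate t/2 against the kernel
∫ t**(-3)·t^(s-1) over [3/2, ∞)

on [0, 1/2): t
on [1/2, 1): 2*t + 1
on [1, 3/2): t/2
on [3/2, oo): t**(-3)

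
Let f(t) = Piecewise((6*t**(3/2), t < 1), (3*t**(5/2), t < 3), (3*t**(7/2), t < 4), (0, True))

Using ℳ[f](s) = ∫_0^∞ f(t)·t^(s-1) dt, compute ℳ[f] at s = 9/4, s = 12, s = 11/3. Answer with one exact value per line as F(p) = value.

F(9/4) = -33048*3**(3/4)/437 + 92/95 + 24576*sqrt(2)/23
F(12) = 3362959394690/8091 - 1607077584*sqrt(3)/899
F(11/3) = -892296*3**(1/6)/1591 + 774/1147 + 294912*2**(1/3)/43

the 3 pieces separated at 1, 3 each add one integral
the [0, 1) slice contributes ∫ 6*t**(3/2)·t^(s-1) dt
between 1 and 3 the integrand is 3*t**(5/2)·t^(s-1)
on [3, 4) integrate f = 3*t**(7/2) against the kernel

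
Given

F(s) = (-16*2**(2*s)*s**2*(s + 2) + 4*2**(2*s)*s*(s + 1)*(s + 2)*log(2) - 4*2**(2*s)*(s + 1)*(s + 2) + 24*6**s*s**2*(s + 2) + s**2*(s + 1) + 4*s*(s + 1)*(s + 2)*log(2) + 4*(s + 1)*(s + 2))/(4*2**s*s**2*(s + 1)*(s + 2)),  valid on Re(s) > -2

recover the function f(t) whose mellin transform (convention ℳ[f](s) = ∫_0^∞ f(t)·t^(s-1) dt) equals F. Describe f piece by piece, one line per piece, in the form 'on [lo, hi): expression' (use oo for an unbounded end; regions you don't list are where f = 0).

decompose at 1/2, 2; ℳ[f](s) sums the 3 pieces' integrals
segment [0, 1/2) carries t**2; integrate it
between 1/2 and 2 the integrand is log(t)·t^(s-1)
∫ 2*t·t^(s-1) over [2, 3)

on [0, 1/2): t**2
on [1/2, 2): log(t)
on [2, 3): 2*t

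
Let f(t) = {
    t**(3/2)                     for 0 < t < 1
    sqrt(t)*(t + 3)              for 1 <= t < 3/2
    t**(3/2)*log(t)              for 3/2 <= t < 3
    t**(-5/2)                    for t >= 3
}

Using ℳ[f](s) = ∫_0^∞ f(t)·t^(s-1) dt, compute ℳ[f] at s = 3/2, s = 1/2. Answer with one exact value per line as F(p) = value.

F(3/2) = 17/24 + 9*log(2)/8 + 63*log(3)/8
F(1/2) = 9*log(2)/8 + 143/144 + 27*log(3)/8

peel off the shared t-power: t on [0, 1); t + 3 on [1, 3/2); t*log(t) on [3/2, 3); …
slice at 1, 3/2, 3, transform all 4 pieces, and sum them
[0, 1) adds the kernel integral of t**(3/2)
∫ sqrt(t)*(t + 3)·t^(s-1) over [1, 3/2)
the [3/2, 3) slice contributes ∫ t**(3/2)*log(t)·t^(s-1) dt
on [3, ∞) integrate f = t**(-5/2) against the kernel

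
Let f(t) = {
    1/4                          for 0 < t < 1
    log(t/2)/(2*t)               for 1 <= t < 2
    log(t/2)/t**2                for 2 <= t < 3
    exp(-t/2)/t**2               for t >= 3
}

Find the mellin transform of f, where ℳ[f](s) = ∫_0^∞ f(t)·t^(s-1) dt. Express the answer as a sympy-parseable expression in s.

(9*2**s*s*(s - 2)**2*(2*s + (s - 2)**2 - 3)*uppergamma(s - 2, 3/2) - 9*2**s*s*(s - 2)**2 + 9*2**s*s*(2*s + (s - 2)**2 - 3) + 3**s*s*(s - 2)*(-4*log(2) + 4*log(3))*(2*s + (s - 2)**2 - 3) - 4*3**s*s*(2*s + (s - 2)**2 - 3) + 18*s*(s - 2)**3*log(2) + 18*s*(s - 2)**2*log(2) + 18*s*(s - 2)**2 + 9*(s - 2)**2*(2*s + (s - 2)**2 - 3))/(36*s*(s - 2)**2*(2*s + (s - 2)**2 - 3))
  Re(s) > 0

strip the shared t-power: t/4 on [0, 1); log(t/2)/2 on [1, 2); log(t/2)/t on [2, 3); …
remove the shared t-power first: t**2/4 on [0, 1); t*log(t/2)/2 on [1, 2); log(t/2) on [2, 3); …
undo the common scale on t: t**2 on [0, 1/2); t*log(t) on [1/2, 1); log(t) on [1, 3/2); …
the 4 pieces separated at 1, 2, 3 each add one integral
segment [0, 1) carries 1/4; integrate it
between 1 and 2 the integrand is log(t/2)/(2*t)·t^(s-1)
segment 2 to 3 holds log(t/2)/t**2; add its integral
on [3, ∞) integrate f = exp(-t/2)/t**2 against the kernel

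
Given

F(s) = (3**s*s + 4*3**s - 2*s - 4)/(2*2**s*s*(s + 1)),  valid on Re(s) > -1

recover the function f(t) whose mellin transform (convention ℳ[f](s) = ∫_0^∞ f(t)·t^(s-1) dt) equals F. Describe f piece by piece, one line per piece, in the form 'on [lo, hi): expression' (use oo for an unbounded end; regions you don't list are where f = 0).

along the cuts 1/2, ℳ[f](s) splits into 2 integrals
piece [0, 1/2): integrate t against the kernel
between 1/2 and 3/2 the integrand is (2 - t)·t^(s-1)

on [0, 1/2): t
on [1/2, 3/2): 2 - t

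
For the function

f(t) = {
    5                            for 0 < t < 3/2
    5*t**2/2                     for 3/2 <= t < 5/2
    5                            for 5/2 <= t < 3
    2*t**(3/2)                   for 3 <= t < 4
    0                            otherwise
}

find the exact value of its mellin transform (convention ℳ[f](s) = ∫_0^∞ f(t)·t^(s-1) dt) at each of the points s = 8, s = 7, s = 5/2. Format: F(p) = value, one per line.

F(8) = 563782151/4864 - 78732*sqrt(3)/19
F(7) = 18110866603/548352 - 26244*sqrt(3)/17
F(5/2) = 27*sqrt(6)/32 + 1325*sqrt(10)/288 + 18*sqrt(3) + 175/2

summing 4 kernel integrals split by 3/2, 5/2, 3 yields ℳ[f](s)
between 0 and 3/2 the integrand is 5·t^(s-1)
[3/2, 5/2) adds the kernel integral of 5*t**2/2
the [5/2, 3) slice contributes ∫ 5·t^(s-1) dt
[3, 4) adds the kernel integral of 2*t**(3/2)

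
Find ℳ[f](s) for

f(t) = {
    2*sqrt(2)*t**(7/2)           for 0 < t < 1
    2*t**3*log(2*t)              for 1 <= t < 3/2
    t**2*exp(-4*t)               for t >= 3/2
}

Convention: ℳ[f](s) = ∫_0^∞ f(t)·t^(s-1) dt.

12**(-s - 2)*(-2*12**(s + 2)*(s + 2)*(2*s + 7)*log(2) - 2*12**(s + 2)*(2*s + 7)*log(2) + 2*12**(s + 2)*(2*s + 7) + 4*12**(s + 2)*sqrt(2)*(2*s + (s + 2)**2 + 5) + 3*18**(s + 2)*(s + 2)*(2*s + 7)*log(3) - 3*18**(s + 2)*(2*s + 7) + 3*18**(s + 2)*(2*s + 7)*log(3) + 3**(s + 2)*(2*s + 7)*(2*s + (s + 2)**2 + 5)*uppergamma(s + 2, 6))/((2*s + 7)*(2*s + (s + 2)**2 + 5))
  Re(s) > -7/2

strip the shared t-power: 2*sqrt(2)*t**(3/2) on [0, 1); 2*t*log(2*t) on [1, 3/2); exp(-4*t) on [3/2, ∞)
invert the common scale on t to get t**(3/2) on [0, 2); t*log(t) on [2, 3); exp(-2*t) on [3, ∞)
linearity at 1, 3/2 turns ℳ[f](s) into 3 summed integrals
on [0, 1): add ∫ 2*sqrt(2)*t**(7/2)·t^(s-1) dt
segment 1 to 3/2 holds 2*t**3*log(2*t); add its integral
segment 3/2 to ∞ holds t**2*exp(-4*t); add its integral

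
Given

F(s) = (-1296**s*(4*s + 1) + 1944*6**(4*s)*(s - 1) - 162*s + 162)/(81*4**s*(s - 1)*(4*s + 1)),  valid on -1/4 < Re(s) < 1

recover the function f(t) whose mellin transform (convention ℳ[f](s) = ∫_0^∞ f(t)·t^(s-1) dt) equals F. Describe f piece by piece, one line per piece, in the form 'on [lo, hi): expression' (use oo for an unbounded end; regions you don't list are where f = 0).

on [0, 1/4): sqrt(2)*t**(1/4)/2
on [1/4, 324): sqrt(2)*t**(1/4)
on [324, oo): 4/t

the power substitution comes off first: sqrt(2)*sqrt(t)/2 on [0, 1/2); sqrt(2)*sqrt(t) on [1/2, 18); 4/t**2 on [18, ∞)
reversing the common scale on t: sqrt(t) on [0, 1/4); 2*sqrt(t) on [1/4, 9); t**(-2) on [9, ∞)
peel off the power substitution: t on [0, 1/2); 2*t on [1/2, 3); t**(-4) on [3, ∞)
integrate the 3 segments split at 1/4, 324, then add the results
the [0, 1/4) slice contributes ∫ sqrt(2)*t**(1/4)/2·t^(s-1) dt
on [1/4, 324) integrate f = sqrt(2)*t**(1/4) against the kernel
for t in [324, ∞): the term is ∫ 4/t·t^(s-1)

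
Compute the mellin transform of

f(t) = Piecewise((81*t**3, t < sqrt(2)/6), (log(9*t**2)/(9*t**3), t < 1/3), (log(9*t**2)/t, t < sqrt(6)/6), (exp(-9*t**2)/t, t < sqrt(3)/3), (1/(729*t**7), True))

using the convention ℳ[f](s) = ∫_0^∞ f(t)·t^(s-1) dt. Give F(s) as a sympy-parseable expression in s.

peel off the shared t-power: 81*t**4 on [0, sqrt(2)/6); log(9*t**2)/(9*t**2) on [sqrt(2)/6, 1/3); log(9*t**2) on [1/3, sqrt(6)/6); …
peel off the common scale on t: t**4 on [0, sqrt(2)/2); log(t**2)/t**2 on [sqrt(2)/2, 1); log(t**2) on [1, sqrt(6)/2); …
invert the power substitution to get t**2 on [0, 1/2); log(t)/t on [1/2, 1); log(t) on [1, 3/2); …
slice at sqrt(2)/6, 1/3, sqrt(6)/6, sqrt(3)/3, transform all 5 pieces, and sum them
the [0, sqrt(2)/6) slice contributes ∫ 81*t**3·t^(s-1) dt
piece [sqrt(2)/6, 1/3): integrate log(9*t**2)/(9*t**3) against the kernel
segment 1/3 to sqrt(6)/6 holds log(9*t**2)/t; add its integral
between sqrt(6)/6 and sqrt(3)/3 the integrand is exp(-9*t**2)/t·t^(s-1)
for t in [sqrt(3)/3, ∞): the term is ∫ 1/(729*t**7)·t^(s-1)

2**(1/2 - s/2)*3**(1 - s)*(27*2**(s/2 - 1/2)*(s/2 - 7/2)*(s/2 + 3/2)*(s - 1)**2*(-s + (s - 1)**2/4 + 2)*uppergamma(s/2 - 1/2, 3/2) - 27*2**(s/2 - 1/2)*(s/2 - 7/2)*(s/2 + 3/2)*(s - 1)**2*(-s + (s - 1)**2/4 + 2)*uppergamma(s/2 - 1/2, 3) - 27*2**(s/2 - 1/2)*(s/2 - 7/2)*(s/2 + 3/2)*(s - 1)**2 + 108*2**(s/2 - 1/2)*(s/2 - 7/2)*(s/2 + 3/2)*(-s + (s - 1)**2/4 + 2) - 54*3**(s/2 - 1/2)*(s/2 - 7/2)*(s/2 + 3/2)*(s - 1)*(-s + (s - 1)**2/4 + 2)*log(2) + 54*3**(s/2 - 1/2)*(s/2 - 7/2)*(s/2 + 3/2)*(s - 1)*(-s + (s - 1)**2/4 + 2)*log(3) - 108*3**(s/2 - 1/2)*(s/2 - 7/2)*(s/2 + 3/2)*(-s + (s - 1)**2/4 + 2) - 6**(s/2 - 1/2)*(s/2 + 3/2)*(s - 1)**2*(-s + (s - 1)**2/4 + 2) + 27*(s/2 - 7/2)*(s/2 + 3/2)*(s - 1)**3*log(2) - 54*(s/2 - 7/2)*(s/2 + 3/2)*(s - 1)**2*log(2) + 54*(s/2 - 7/2)*(s/2 + 3/2)*(s - 1)**2 + 27*(s/2 - 7/2)*(s - 1)**2*(-s + (s - 1)**2/4 + 2)/4)/(54*(s/2 - 7/2)*(s/2 + 3/2)*(s - 1)**2*(-s + (s - 1)**2/4 + 2))
  -3 < Re(s) < 7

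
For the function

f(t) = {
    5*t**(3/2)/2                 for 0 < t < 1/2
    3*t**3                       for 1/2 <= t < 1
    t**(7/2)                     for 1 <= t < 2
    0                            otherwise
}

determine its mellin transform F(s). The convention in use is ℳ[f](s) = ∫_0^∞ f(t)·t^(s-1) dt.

(5*2**(3/2 - s)*(s + 3)*(2*s + 7) + 2**(s + 15/2)*(s + 3)*(2*s + 3) - 16*(s + 3)*(2*s + 3) + 24*(2*s + 3)*(2*s + 7) - 3*(2*s + 3)*(2*s + 7)/2**s)/(8*(s + 3)*(2*s + 3)*(2*s + 7))
  Re(s) > -3/2

cuts at 1/2, 1: linearity sums the 3 kernel integrals
[0, 1/2) adds the kernel integral of 5*t**(3/2)/2
on [1/2, 1): add ∫ 3*t**3·t^(s-1) dt
between 1 and 2 the integrand is t**(7/2)·t^(s-1)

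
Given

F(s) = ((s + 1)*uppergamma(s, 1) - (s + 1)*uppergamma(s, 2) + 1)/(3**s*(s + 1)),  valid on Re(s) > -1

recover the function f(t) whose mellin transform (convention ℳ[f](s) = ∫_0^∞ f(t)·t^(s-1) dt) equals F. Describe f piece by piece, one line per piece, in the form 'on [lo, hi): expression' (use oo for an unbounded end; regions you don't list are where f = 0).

on [0, 1/3): 3*t
on [1/3, 2/3): exp(-3*t)

reversing the common scale on t: t on [0, 1); exp(-t) on [1, 2)
treat the 2 regions marked off by 1/3 separately and sum
for t in [0, 1/3): the term is ∫ 3*t·t^(s-1)
∫ over [1/3, 2/3) of exp(-3*t)·t^(s-1) joins the sum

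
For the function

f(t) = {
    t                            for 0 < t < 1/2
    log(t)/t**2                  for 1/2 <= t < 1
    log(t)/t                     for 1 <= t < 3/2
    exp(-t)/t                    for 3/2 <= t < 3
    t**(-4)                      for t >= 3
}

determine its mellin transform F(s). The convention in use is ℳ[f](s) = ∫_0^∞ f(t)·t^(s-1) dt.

2**(1 - s)*(108*2**(s - 1)*(s - 4)*(s - 1)**2*(s + 1)*(-2*s + (s - 1)**2 + 3)*uppergamma(s - 1, 3/2) - 108*2**(s - 1)*(s - 4)*(s - 1)**2*(s + 1)*(-2*s + (s - 1)**2 + 3)*uppergamma(s - 1, 3) - 108*2**(s - 1)*(s - 4)*(s - 1)**2*(s + 1) + 108*2**(s - 1)*(s - 4)*(s + 1)*(-2*s + (s - 1)**2 + 3) - 108*3**(s - 1)*(s - 4)*(s - 1)*(s + 1)*(-2*s + (s - 1)**2 + 3)*log(2) + 108*3**(s - 1)*(s - 4)*(s - 1)*(s + 1)*(-2*s + (s - 1)**2 + 3)*log(3) - 108*3**(s - 1)*(s - 4)*(s + 1)*(-2*s + (s - 1)**2 + 3) - 4*6**(s - 1)*(s - 1)**2*(s + 1)*(-2*s + (s - 1)**2 + 3) + 216*(s - 4)*(s - 1)**3*(s + 1)*log(2) - 216*(s - 4)*(s - 1)**2*(s + 1)*log(2) + 216*(s - 4)*(s - 1)**2*(s + 1) + 27*(s - 4)*(s - 1)**2*(-2*s + (s - 1)**2 + 3))/(108*(s - 4)*(s - 1)**2*(s + 1)*(-2*s + (s - 1)**2 + 3))
  -1 < Re(s) < 4

strip the shared t-power: t**2 on [0, 1/2); log(t)/t on [1/2, 1); log(t) on [1, 3/2); …
summing 5 kernel integrals split by 1/2, 1, 3/2, 3 yields ℳ[f](s)
between 0 and 1/2 the integrand is t·t^(s-1)
on [1/2, 1): add ∫ log(t)/t**2·t^(s-1) dt
on [1, 3/2) integrate f = log(t)/t against the kernel
on [3/2, 3): add ∫ exp(-t)/t·t^(s-1) dt
piece [3, ∞): integrate t**(-4) against the kernel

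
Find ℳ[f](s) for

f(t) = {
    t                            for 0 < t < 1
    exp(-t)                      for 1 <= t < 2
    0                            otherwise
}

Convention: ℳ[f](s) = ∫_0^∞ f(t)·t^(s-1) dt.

((s + 1)*uppergamma(s, 1) - (s + 1)*uppergamma(s, 2) + 1)/(s + 1)
  Re(s) > -1

breakpoints 1: one integral from each of the 2 segments
∫ over [0, 1) of t·t^(s-1) joins the sum
segment 1 to 2 holds exp(-t); add its integral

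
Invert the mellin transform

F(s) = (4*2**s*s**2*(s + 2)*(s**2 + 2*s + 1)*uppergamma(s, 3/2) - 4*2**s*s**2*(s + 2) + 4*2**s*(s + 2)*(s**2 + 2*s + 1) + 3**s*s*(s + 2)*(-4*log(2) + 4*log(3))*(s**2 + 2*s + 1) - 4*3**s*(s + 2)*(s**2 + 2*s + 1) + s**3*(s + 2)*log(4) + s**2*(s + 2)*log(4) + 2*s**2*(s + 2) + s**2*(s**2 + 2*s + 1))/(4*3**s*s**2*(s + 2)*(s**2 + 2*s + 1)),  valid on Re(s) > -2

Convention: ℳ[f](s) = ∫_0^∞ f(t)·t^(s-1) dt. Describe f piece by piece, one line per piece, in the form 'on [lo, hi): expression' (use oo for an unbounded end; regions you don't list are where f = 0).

on [0, 1/3): 9*t**2/4
on [1/3, 2/3): 3*t*log(3*t/2)/2
on [2/3, 1): log(3*t/2)
on [1, oo): exp(-3*t/2)

invert the common scale on t to get t**2 on [0, 1/2); t*log(t) on [1/2, 1); log(t) on [1, 3/2); …
cuts at 1/3, 2/3, 1: linearity sums the 4 kernel integrals
between 0 and 1/3 the integrand is 9*t**2/4·t^(s-1)
over [1/3, 2/3), the kernel integral of 3*t*log(3*t/2)/2 enters the sum
between 2/3 and 1 the integrand is log(3*t/2)·t^(s-1)
on [1, ∞) integrate f = exp(-3*t/2) against the kernel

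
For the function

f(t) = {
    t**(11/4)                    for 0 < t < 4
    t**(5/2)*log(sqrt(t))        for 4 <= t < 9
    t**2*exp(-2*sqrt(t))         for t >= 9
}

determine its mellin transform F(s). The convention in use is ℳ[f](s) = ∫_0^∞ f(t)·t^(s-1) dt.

2*6**(-2*s - 4)*(-4*12**(2*s + 4)*(s + 2)*(4*s + 11)*log(2) - 2*12**(2*s + 4)*(4*s + 11)*log(2) + 2*12**(2*s + 4)*(4*s + 11) + 4*12**(2*s + 4)*sqrt(2)*(4*s + 4*(s + 2)**2 + 9) + 6*18**(2*s + 4)*(s + 2)*(4*s + 11)*log(3) - 3*18**(2*s + 4)*(4*s + 11) + 3*18**(2*s + 4)*(4*s + 11)*log(3) + 3**(2*s + 4)*(4*s + 11)*(4*s + 4*(s + 2)**2 + 9)*uppergamma(2*s + 4, 6))/((4*s + 11)*(4*s + 4*(s + 2)**2 + 9))
  Re(s) > -11/4

the shared t-power comes off first: t**(3/4) on [0, 4); sqrt(t)*log(sqrt(t)) on [4, 9); exp(-2*sqrt(t)) on [9, ∞)
back out the power substitution: t**(3/2) on [0, 2); t*log(t) on [2, 3); exp(-2*t) on [3, ∞)
split f at 4, 9: ℳ[f](s) collects 3 kernel integrals
∫ t**(11/4)·t^(s-1) over [0, 4)
for t in [4, 9): the term is ∫ t**(5/2)*log(sqrt(t))·t^(s-1)
on [9, ∞): add ∫ t**2*exp(-2*sqrt(t))·t^(s-1) dt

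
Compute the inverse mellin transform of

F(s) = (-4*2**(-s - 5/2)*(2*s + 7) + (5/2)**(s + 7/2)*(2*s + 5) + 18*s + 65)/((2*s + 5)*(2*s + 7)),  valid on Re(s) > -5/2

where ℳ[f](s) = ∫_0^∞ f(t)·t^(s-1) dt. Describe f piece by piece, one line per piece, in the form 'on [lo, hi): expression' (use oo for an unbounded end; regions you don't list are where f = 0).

split f at 1/2, 1: ℳ[f](s) collects 3 kernel integrals
on [0, 1/2): add ∫ 3*t**(5/2)·t^(s-1) dt
for t in [1/2, 1): the term is ∫ 5*t**(5/2)·t^(s-1)
∫ t**(7/2)/2·t^(s-1) over [1, 5/2)

on [0, 1/2): 3*t**(5/2)
on [1/2, 1): 5*t**(5/2)
on [1, 5/2): t**(7/2)/2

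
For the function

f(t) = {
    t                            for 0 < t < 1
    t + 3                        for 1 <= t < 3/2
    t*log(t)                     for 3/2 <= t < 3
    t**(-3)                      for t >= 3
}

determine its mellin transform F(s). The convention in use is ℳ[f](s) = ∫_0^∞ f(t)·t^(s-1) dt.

breakpoints 1, 3/2, 3: one integral from each of the 4 segments
the [0, 1) slice contributes ∫ t·t^(s-1) dt
piece [1, 3/2): integrate (t + 3) against the kernel
segment 3/2 to 3 holds t*log(t); add its integral
between 3 and ∞ the integrand is t**(-3)·t^(s-1)

(-162*2**s*s*(s - 3)*(s**2 + 2*s + 1) - 162*2**s*(s - 3)*(s**2 + 2*s + 1) - 81*3**s*s**2*(s - 3)*(s + 1)*log(3) + 81*3**s*s**2*(s - 3)*(s + 1)*log(2) - 81*3**s*s*(s - 3)*(s + 1)*log(3) + 81*3**s*s*(s - 3)*(s + 1)*log(2) + 81*3**s*s*(s - 3)*(s + 1) + 243*3**s*s*(s - 3)*(s**2 + 2*s + 1) + 162*3**s*(s - 3)*(s**2 + 2*s + 1) + 162*6**s*s**2*(s - 3)*(s + 1)*log(3) - 162*6**s*s*(s - 3)*(s + 1) + 162*6**s*s*(s - 3)*(s + 1)*log(3) - 2*6**s*s*(s + 1)*(s**2 + 2*s + 1))/(54*2**s*s*(s - 3)*(s + 1)*(s**2 + 2*s + 1))
  -1 < Re(s) < 3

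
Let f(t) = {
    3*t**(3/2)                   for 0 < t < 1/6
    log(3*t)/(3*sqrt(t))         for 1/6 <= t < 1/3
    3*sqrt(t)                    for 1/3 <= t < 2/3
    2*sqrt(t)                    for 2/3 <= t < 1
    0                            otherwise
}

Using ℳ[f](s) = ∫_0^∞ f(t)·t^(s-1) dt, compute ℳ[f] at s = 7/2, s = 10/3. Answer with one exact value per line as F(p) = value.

invert the shared t-power to get 3*t on [0, 1/6); log(3*t)/(3*t) on [1/6, 1/3); 3 on [1/3, 2/3); …
strip the common scale on t: t on [0, 1/2); log(t)/t on [1/2, 1); 3 on [1, 2); …
decompose at 1/6, 1/3, 2/3; ℳ[f](s) sums the 4 pieces' integrals
∫ 3*t**(3/2)·t^(s-1) over [0, 1/6)
segment 1/6 to 1/3 holds log(3*t)/(3*sqrt(t)); add its integral
[1/3, 2/3) adds the kernel integral of 3*sqrt(t)
for t in [2/3, 1): the term is ∫ 2*sqrt(t)·t^(s-1)

F(7/2) = log(2)/1944 + 62869/116640
F(10/3) = 6**(1/6)*(-466320*2**(5/6) + 22655 + 45356*log(2) + 2145536*2**(2/3) + 7241184*6**(5/6))/83273616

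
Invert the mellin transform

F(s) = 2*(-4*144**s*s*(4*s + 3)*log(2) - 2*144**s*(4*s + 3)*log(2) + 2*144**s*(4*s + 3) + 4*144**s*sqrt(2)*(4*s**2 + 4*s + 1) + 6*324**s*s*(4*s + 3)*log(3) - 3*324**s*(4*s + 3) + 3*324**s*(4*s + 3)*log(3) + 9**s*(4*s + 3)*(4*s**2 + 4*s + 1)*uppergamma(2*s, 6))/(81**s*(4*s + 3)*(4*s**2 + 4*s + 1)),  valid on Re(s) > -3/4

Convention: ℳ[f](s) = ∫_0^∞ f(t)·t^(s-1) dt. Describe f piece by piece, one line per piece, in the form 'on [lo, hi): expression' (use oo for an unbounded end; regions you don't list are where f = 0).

on [0, 16/9): 3*sqrt(6)*t**(3/4)/4
on [16/9, 4): 3*sqrt(t)*log(3*sqrt(t)/2)/2
on [4, oo): exp(-3*sqrt(t))

back out the power substitution: 3*sqrt(6)*t**(3/2)/4 on [0, 4/3); 3*t*log(3*t/2)/2 on [4/3, 2); exp(-3*t) on [2, ∞)
reversing the common scale on t: t**(3/2) on [0, 2); t*log(t) on [2, 3); exp(-2*t) on [3, ∞)
linearity at 16/9, 4 turns ℳ[f](s) into 3 summed integrals
on [0, 16/9) integrate f = 3*sqrt(6)*t**(3/4)/4 against the kernel
∫ over [16/9, 4) of 3*sqrt(t)*log(3*sqrt(t)/2)/2·t^(s-1) joins the sum
segment [4, ∞) carries exp(-3*sqrt(t)); integrate it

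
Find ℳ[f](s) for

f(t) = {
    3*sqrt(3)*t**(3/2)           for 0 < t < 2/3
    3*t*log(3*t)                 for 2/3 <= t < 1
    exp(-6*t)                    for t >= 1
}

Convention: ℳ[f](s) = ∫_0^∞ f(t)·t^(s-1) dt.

(-12**s*s*(2*s + 3)*log(4) - 12**s*(2*s + 3)*log(4) + 12**s*(4*s + 6) + 12**s*sqrt(2)*(4*s**2 + 8*s + 4) + 3*18**s*s*(2*s + 3)*log(3) + 18**s*(-6*s - 9) + 3*18**s*(2*s + 3)*log(3) + 3**s*(2*s + 3)*(s**2 + 2*s + 1)*uppergamma(s, 6))/(18**s*(2*s + 3)*(s**2 + 2*s + 1))
  Re(s) > -3/2

reversing the common scale on t: t**(3/2) on [0, 2); t*log(t) on [2, 3); exp(-2*t) on [3, ∞)
treat the 3 regions marked off by 2/3, 1 separately and sum
∫ over [0, 2/3) of 3*sqrt(3)*t**(3/2)·t^(s-1) joins the sum
piece [2/3, 1): integrate 3*t*log(3*t) against the kernel
[1, ∞) adds the kernel integral of exp(-6*t)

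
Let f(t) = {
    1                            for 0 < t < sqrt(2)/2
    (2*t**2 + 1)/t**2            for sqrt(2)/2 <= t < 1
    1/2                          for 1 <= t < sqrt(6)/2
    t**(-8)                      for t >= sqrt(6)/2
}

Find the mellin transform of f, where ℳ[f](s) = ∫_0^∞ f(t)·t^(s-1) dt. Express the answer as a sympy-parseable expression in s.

(405*2**(s/2)*(s - 8)*(s - 2) + 324*2**(s/2)*(s - 8) - 32*3**(s/2)*s*(s - 2) + 81*3**(s/2)*(s - 8)*(s - 2) - 648*s - 486*(s - 8)*(s - 2) + 5184)/(162*2**(s/2)*s*(s - 8)*(s - 2))
  0 < Re(s) < 8

strip the power substitution: 1 on [0, 1/2); (2*t + 1)/t on [1/2, 1); 1/2 on [1, 3/2); …
back out the shared t-power: t on [0, 1/2); 2*t + 1 on [1/2, 1); t/2 on [1, 3/2); …
f breaks at sqrt(2)/2, 1, sqrt(6)/2 into 4 integrals to sum
the [0, sqrt(2)/2) slice contributes ∫ 1·t^(s-1) dt
∫ over [sqrt(2)/2, 1) of (2*t**2 + 1)/t**2·t^(s-1) joins the sum
for t in [1, sqrt(6)/2): the term is ∫ 1/2·t^(s-1)
on [sqrt(6)/2, ∞): add ∫ t**(-8)·t^(s-1) dt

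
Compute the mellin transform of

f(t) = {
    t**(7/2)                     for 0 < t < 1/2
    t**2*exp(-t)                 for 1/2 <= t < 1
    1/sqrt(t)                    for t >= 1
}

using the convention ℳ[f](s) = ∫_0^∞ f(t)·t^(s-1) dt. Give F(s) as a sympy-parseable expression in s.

undo the shared t-power: t**(3/2) on [0, 1/2); exp(-t) on [1/2, 1); t**(-5/2) on [1, ∞)
linearity at 1/2, 1 turns ℳ[f](s) into 3 summed integrals
for t in [0, 1/2): the term is ∫ t**(7/2)·t^(s-1)
for t in [1/2, 1): the term is ∫ t**2*exp(-t)·t^(s-1)
∫ over [1, ∞) of 1/sqrt(t)·t^(s-1) joins the sum

(8*2**s*(2*s - 1)*(2*s + 7)*uppergamma(s + 2, 1/2) - 8*2**s*(2*s - 1)*(2*s + 7)*uppergamma(s + 2, 1) - 16*2**s*(2*s + 7) + sqrt(2)*(2*s - 1))/(8*2**s*(2*s - 1)*(2*s + 7))
  -7/2 < Re(s) < 1/2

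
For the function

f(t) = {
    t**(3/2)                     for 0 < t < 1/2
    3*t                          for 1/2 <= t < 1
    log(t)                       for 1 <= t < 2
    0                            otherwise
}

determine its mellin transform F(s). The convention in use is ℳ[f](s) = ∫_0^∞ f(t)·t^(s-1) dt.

breakpoints 1/2, 1: one integral from each of the 3 segments
for t in [0, 1/2): the term is ∫ t**(3/2)·t^(s-1)
on [1/2, 1) integrate f = 3*t against the kernel
for t in [1, 2): the term is ∫ log(t)·t^(s-1)

(-2*2**(2*s)*(s + 1)*(2*s + 3) + 6*2**s*s**2*(2*s + 3) + 2*2**s*(s + 1)*(2*s + 3) + 4**s*s*(s + 1)*(2*s + 3)*log(4) + sqrt(2)*s**2*(s + 1) - 3*s**2*(2*s + 3))/(2*2**s*s**2*(s + 1)*(2*s + 3))
  Re(s) > -3/2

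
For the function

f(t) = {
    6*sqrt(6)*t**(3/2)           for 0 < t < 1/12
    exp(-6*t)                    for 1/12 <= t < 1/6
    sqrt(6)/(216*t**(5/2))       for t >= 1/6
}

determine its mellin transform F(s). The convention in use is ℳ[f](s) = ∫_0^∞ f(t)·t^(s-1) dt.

(2*2**s*(2*s - 5)*(2*s + 3)*uppergamma(s, 1/2) - 2*2**s*(2*s - 5)*(2*s + 3)*uppergamma(s, 1) - 4*2**s*(2*s + 3) + sqrt(2)*(2*s - 5))/(2*12**s*(2*s - 5)*(2*s + 3))
  -3/2 < Re(s) < 5/2

back out the common scale on t: 3*sqrt(3)*t**(3/2) on [0, 1/6); exp(-3*t) on [1/6, 1/3); sqrt(3)/(27*t**(5/2)) on [1/3, ∞)
remove the common scale on t first: t**(3/2) on [0, 1/2); exp(-t) on [1/2, 1); t**(-5/2) on [1, ∞)
treat the 3 regions marked off by 1/12, 1/6 separately and sum
over [0, 1/12), the kernel integral of 6*sqrt(6)*t**(3/2) enters the sum
over [1/12, 1/6), the kernel integral of exp(-6*t) enters the sum
∫ over [1/6, ∞) of sqrt(6)/(216*t**(5/2))·t^(s-1) joins the sum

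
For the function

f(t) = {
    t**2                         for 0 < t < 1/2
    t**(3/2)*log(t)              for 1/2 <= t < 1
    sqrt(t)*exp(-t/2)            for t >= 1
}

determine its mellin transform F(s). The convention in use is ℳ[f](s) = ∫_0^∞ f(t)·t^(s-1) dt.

2**(-s - 5/2)*(2**(s + 9/2)*(-s - 2) + 2**(2*s + 3)*(s + 2)*(8*s + (2*s + 1)**2 + 8)*uppergamma(s + 1/2, 1/2) + 8*s + 4*(s + 2)*(2*s + 1)*log(2) + 8*(s + 2)*log(2) + sqrt(2)*(8*s + (2*s + 1)**2 + 8) + 16)/((s + 2)*(8*s + (2*s + 1)**2 + 8))
  Re(s) > -2

undo the shared t-power: t**(3/2) on [0, 1/2); t*log(t) on [1/2, 1); exp(-t/2) on [1, ∞)
integrate the 3 segments split at 1/2, 1, then add the results
segment 0 to 1/2 holds t**2; add its integral
segment [1/2, 1) carries t**(3/2)*log(t); integrate it
[1, ∞) adds the kernel integral of sqrt(t)*exp(-t/2)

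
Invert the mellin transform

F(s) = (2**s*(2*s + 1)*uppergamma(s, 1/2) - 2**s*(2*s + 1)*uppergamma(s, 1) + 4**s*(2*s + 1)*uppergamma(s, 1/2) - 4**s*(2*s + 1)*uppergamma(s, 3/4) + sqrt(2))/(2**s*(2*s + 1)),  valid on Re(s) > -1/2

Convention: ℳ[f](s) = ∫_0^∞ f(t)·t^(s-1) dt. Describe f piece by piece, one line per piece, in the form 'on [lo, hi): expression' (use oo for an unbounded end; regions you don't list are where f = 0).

slice at 1/2, 1, transform all 3 pieces, and sum them
∫ over [0, 1/2) of sqrt(t)·t^(s-1) joins the sum
∫ exp(-t)·t^(s-1) over [1/2, 1)
for t in [1, 3/2): the term is ∫ exp(-t/2)·t^(s-1)

on [0, 1/2): sqrt(t)
on [1/2, 1): exp(-t)
on [1, 3/2): exp(-t/2)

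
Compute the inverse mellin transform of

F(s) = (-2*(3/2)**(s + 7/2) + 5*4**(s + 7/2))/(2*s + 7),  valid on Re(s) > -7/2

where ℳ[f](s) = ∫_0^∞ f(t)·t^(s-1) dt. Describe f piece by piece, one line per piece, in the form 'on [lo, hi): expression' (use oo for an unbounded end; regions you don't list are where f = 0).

summing 2 kernel integrals split by 3/2 yields ℳ[f](s)
over [0, 3/2), the kernel integral of 3*t**(7/2)/2 enters the sum
for t in [3/2, 4): the term is ∫ 5*t**(7/2)/2·t^(s-1)

on [0, 3/2): 3*t**(7/2)/2
on [3/2, 4): 5*t**(7/2)/2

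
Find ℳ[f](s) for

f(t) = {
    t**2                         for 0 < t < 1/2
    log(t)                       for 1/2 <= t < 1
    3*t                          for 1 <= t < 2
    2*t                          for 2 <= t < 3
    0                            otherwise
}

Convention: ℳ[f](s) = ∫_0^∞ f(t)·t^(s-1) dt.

the power substitution comes off first: t**4 on [0, sqrt(2)/2); log(t**2) on [sqrt(2)/2, 1); 3*t**2 on [1, sqrt(2)); …
strip the shared t-power: t**2 on [0, sqrt(2)/2); log(t**2)/t**2 on [sqrt(2)/2, 1); 3 on [1, sqrt(2)); …
back out the power substitution: t on [0, 1/2); log(t)/t on [1/2, 1); 3 on [1, 2); …
treat the 4 regions marked off by 1/2, 1, 2 separately and sum
∫ t**2·t^(s-1) over [0, 1/2)
the [1/2, 1) slice contributes ∫ log(t)·t^(s-1) dt
for t in [1, 2): the term is ∫ 3*t·t^(s-1)
∫ over [2, 3) of 2*t·t^(s-1) joins the sum

(8*2**(2*s)*s**3 + 16*2**(2*s)*s**2 - 12*2**s*s**3 - 28*2**s*s**2 - 12*2**s*s - 8*2**s + 24*6**s*s**3 + 48*6**s*s**2 + s**3 + 4*s**3*log(2) + 5*s**2 + 12*s**2*log(2) + 8*s*log(2) + 12*s + 8)/(4*2**s*s**2*(s**2 + 3*s + 2))
  Re(s) > -2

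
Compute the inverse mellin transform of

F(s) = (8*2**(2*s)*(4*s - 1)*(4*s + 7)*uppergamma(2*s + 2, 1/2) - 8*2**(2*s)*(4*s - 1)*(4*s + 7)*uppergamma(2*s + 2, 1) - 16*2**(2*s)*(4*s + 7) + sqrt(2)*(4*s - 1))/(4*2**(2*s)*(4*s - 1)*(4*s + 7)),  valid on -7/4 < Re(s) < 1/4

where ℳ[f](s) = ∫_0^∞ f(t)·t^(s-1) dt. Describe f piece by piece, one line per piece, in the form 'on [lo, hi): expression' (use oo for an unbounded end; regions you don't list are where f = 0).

on [0, 1/4): t**(7/4)
on [1/4, 1): t*exp(-sqrt(t))
on [1, oo): t**(-1/4)

back out the power substitution: t**(7/2) on [0, 1/2); t**2*exp(-t) on [1/2, 1); 1/sqrt(t) on [1, ∞)
remove the shared t-power first: t**(3/2) on [0, 1/2); exp(-t) on [1/2, 1); t**(-5/2) on [1, ∞)
breakpoints 1/4, 1: one integral from each of the 3 segments
for t in [0, 1/4): the term is ∫ t**(7/4)·t^(s-1)
for t in [1/4, 1): the term is ∫ t*exp(-sqrt(t))·t^(s-1)
on [1, ∞) integrate f = t**(-1/4) against the kernel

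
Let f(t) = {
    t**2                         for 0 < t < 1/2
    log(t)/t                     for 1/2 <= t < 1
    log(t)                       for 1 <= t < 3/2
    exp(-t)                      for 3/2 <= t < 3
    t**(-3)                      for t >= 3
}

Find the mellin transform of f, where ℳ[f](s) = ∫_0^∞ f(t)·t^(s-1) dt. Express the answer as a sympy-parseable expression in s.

(108*2**s*s**2*(s - 3)*(s + 2)*(s**2 - 2*s + 1)*uppergamma(s, 3/2) - 108*2**s*s**2*(s - 3)*(s + 2)*(s**2 - 2*s + 1)*uppergamma(s, 3) - 108*2**s*s**2*(s - 3)*(s + 2) + 108*2**s*(s - 3)*(s + 2)*(s**2 - 2*s + 1) - 108*3**s*s*(s - 3)*(s + 2)*(s**2 - 2*s + 1)*log(2) + 108*3**s*s*(s - 3)*(s + 2)*(s**2 - 2*s + 1)*log(3) - 108*3**s*(s - 3)*(s + 2)*(s**2 - 2*s + 1) - 4*6**s*s**2*(s + 2)*(s**2 - 2*s + 1) + 216*s**3*(s - 3)*(s + 2)*log(2) - 216*s**2*(s - 3)*(s + 2)*log(2) + 216*s**2*(s - 3)*(s + 2) + 27*s**2*(s - 3)*(s**2 - 2*s + 1))/(108*2**s*s**2*(s - 3)*(s + 2)*(s**2 - 2*s + 1))
  -2 < Re(s) < 3

linearity at 1/2, 1, 3/2, 3 turns ℳ[f](s) into 5 summed integrals
over [0, 1/2), the kernel integral of t**2 enters the sum
segment 1/2 to 1 holds log(t)/t; add its integral
segment 1 to 3/2 holds log(t); add its integral
on [3/2, 3): add ∫ exp(-t)·t^(s-1) dt
over [3, ∞), the kernel integral of t**(-3) enters the sum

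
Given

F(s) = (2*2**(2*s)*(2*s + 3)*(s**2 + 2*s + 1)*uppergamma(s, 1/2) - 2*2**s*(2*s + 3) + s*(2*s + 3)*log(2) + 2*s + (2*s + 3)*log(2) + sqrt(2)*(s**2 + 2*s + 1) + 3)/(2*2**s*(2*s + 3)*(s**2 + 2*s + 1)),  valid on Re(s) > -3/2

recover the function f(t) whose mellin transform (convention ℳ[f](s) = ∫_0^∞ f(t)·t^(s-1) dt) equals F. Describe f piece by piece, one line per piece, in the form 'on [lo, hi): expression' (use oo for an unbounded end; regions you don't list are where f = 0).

along the cuts 1/2, 1, ℳ[f](s) splits into 3 integrals
piece [0, 1/2): integrate t**(3/2) against the kernel
for t in [1/2, 1): the term is ∫ t*log(t)·t^(s-1)
the [1, ∞) slice contributes ∫ exp(-t/2)·t^(s-1) dt

on [0, 1/2): t**(3/2)
on [1/2, 1): t*log(t)
on [1, oo): exp(-t/2)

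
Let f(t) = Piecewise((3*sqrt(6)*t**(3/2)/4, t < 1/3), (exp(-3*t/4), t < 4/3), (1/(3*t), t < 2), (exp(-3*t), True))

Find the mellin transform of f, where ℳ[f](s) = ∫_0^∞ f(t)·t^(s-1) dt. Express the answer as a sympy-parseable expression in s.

(24**s*(s - 1)*(2*s + 3)*uppergamma(s, 1/4) - 24**s*(s - 1)*(2*s + 3)*uppergamma(s, 1) - 24**s*(2*s + 3)/4 + 36**s*(2*s + 3)/6 + 6**s*(s - 1)*(2*s + 3)*uppergamma(s, 6) + sqrt(2)*6**s*(s - 1)/2)/(18**s*(s - 1)*(2*s + 3))
  Re(s) > -3/2

reversing the common scale on t: t**(3/2) on [0, 1/2); exp(-t/2) on [1/2, 2); 1/(2*t) on [2, 3); …
along the cuts 1/3, 4/3, 2, ℳ[f](s) splits into 4 integrals
for t in [0, 1/3): the term is ∫ 3*sqrt(6)*t**(3/2)/4·t^(s-1)
∫ exp(-3*t/4)·t^(s-1) over [1/3, 4/3)
piece [4/3, 2): integrate 1/(3*t) against the kernel
on [2, ∞) integrate f = exp(-3*t) against the kernel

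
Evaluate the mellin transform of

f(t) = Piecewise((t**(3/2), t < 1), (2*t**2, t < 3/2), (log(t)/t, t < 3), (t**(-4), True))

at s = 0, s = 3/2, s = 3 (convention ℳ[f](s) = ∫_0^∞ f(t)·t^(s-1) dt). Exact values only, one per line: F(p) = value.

integrate the 4 segments split at 1, 3/2, 3, then add the results
piece [0, 1): integrate t**(3/2) against the kernel
∫ 2*t**2·t^(s-1) over [1, 3/2)
over [3/2, 3), the kernel integral of log(t)/t enters the sum
between 3 and ∞ the integrand is t**(-4)·t^(s-1)

F(0) = log(6**(1/3)/2) + 365/162
F(3/2) = -538*sqrt(3)/135 - 5/21 + log(2**(sqrt(6))*3**(-sqrt(6) + 2*sqrt(3))) + 83*sqrt(6)/28
F(3) = 9*log(2)/8 + 271/180 + 27*log(3)/8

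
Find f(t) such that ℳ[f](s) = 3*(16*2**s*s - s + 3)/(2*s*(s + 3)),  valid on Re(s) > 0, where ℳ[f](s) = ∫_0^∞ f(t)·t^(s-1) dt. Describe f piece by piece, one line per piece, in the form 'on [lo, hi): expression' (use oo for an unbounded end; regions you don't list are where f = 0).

on [0, 1): 3/2
on [1, 2): 3*t**3

the 2 pieces separated at 1 each add one integral
piece [0, 1): integrate 3/2 against the kernel
∫ over [1, 2) of 3*t**3·t^(s-1) joins the sum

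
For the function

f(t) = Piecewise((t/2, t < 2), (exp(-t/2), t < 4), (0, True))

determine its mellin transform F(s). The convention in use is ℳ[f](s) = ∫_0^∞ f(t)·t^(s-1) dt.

invert the common scale on t to get t on [0, 1); exp(-t) on [1, 2)
the 2 pieces separated at 2 each add one integral
over [0, 2), the kernel integral of t/2 enters the sum
between 2 and 4 the integrand is exp(-t/2)·t^(s-1)

2**s*((s + 1)*uppergamma(s, 1) - (s + 1)*uppergamma(s, 2) + 1)/(s + 1)
  Re(s) > -1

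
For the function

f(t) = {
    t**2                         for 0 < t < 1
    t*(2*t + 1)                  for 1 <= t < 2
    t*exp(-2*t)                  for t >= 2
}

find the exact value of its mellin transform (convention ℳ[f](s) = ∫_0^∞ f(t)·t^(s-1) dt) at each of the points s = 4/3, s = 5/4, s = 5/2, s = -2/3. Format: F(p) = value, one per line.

reversing the shared t-power: t on [0, 1); 2*t + 1 on [1, 2); exp(-2*t) on [2, ∞)
decompose at 1, 2; ℳ[f](s) sums the 3 pieces' integrals
∫ over [0, 1) of t**2·t^(s-1) joins the sum
piece [1, 2): integrate t*(2*t + 1) against the kernel
∫ t*exp(-2*t)·t^(s-1) over [2, ∞)

F(4/3) = -51/70 + 2**(2/3)*uppergamma(7/3, 4)/8 + 228*2**(1/3)/35
F(5/4) = -88/117 + 2**(3/4)*uppergamma(9/4, 4)/8 + 784*2**(1/4)/117
F(5/2) = (sqrt(2)*(945*sqrt(pi)*exp(4)*erfc(2) + 29988)/8064 + (-4096 + 75776*sqrt(2))*exp(4)/8064)*exp(-4)
F(-2/3) = -15/4 + 2**(2/3)*uppergamma(1/3, 4)/2 + 6*2**(1/3)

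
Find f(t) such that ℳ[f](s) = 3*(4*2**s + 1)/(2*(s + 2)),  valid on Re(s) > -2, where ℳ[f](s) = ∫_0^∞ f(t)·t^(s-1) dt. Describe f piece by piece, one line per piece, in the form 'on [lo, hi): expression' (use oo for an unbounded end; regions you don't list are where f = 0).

along the cuts 1, ℳ[f](s) splits into 2 integrals
segment 0 to 1 holds 3*t**2; add its integral
[1, 2) adds the kernel integral of 3*t**2/2

on [0, 1): 3*t**2
on [1, 2): 3*t**2/2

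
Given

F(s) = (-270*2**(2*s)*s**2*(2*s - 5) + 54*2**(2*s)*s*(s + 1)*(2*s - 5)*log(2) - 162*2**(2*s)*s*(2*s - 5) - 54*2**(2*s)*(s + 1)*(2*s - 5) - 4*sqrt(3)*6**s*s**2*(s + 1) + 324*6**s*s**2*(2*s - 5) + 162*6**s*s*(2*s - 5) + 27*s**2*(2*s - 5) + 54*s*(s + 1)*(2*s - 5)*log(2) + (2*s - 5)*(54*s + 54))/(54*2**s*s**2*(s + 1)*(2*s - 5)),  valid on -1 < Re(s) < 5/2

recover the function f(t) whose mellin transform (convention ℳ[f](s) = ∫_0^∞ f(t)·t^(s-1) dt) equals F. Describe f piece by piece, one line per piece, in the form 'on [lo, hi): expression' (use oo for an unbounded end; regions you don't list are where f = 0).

summing 4 kernel integrals split by 1/2, 2, 3 yields ℳ[f](s)
over [0, 1/2), the kernel integral of t enters the sum
[1/2, 2) adds the kernel integral of log(t)
the [2, 3) slice contributes ∫ (t + 3)·t^(s-1) dt
the [3, ∞) slice contributes ∫ t**(-5/2)·t^(s-1) dt

on [0, 1/2): t
on [1/2, 2): log(t)
on [2, 3): t + 3
on [3, oo): t**(-5/2)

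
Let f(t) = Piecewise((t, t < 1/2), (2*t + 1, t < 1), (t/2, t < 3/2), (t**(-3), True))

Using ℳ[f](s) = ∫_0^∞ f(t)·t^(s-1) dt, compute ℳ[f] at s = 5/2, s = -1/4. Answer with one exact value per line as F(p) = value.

f breaks at 1/2, 1, 3/2 into 4 integrals to sum
on [0, 1/2) integrate f = t against the kernel
piece [1/2, 1): integrate (2*t + 1) against the kernel
∫ t/2·t^(s-1) over [1, 3/2)
for t in [3/2, ∞): the term is ∫ t**(-3)·t^(s-1)

F(5/2) = -19*sqrt(2)/280 + 29/35 + 305*sqrt(6)/336
F(-1/4) = 2**(1/4)*(-1053*2**(3/4) + 383*3**(3/4) + 3510)/1053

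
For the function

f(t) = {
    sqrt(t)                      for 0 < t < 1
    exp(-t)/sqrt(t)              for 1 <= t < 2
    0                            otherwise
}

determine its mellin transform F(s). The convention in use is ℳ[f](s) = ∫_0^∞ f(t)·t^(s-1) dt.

((2*s + 1)*uppergamma(s - 1/2, 1) - (2*s + 1)*uppergamma(s - 1/2, 2) + 2)/(2*s + 1)
  Re(s) > -1/2

undo the shared t-power: t**(3/2) on [0, 1); sqrt(t)*exp(-t) on [1, 2)
back out the shared t-power: t on [0, 1); exp(-t) on [1, 2)
breakpoints 1: one integral from each of the 2 segments
∫ sqrt(t)·t^(s-1) over [0, 1)
∫ over [1, 2) of exp(-t)/sqrt(t)·t^(s-1) joins the sum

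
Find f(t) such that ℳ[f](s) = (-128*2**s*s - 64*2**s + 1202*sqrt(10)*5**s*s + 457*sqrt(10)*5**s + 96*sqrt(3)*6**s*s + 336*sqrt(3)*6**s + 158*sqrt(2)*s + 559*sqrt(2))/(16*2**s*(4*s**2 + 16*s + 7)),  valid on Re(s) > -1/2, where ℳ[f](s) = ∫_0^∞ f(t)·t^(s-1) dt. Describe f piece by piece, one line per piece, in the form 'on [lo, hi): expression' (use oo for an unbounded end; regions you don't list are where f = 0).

on [0, 1/2): 5*sqrt(t)
on [1/2, 1): t**(7/2)/2
on [1, 5/2): 5*t**(7/2)/2
on [5/2, 3): 3*sqrt(t)/2

summing 4 kernel integrals split by 1/2, 1, 5/2 yields ℳ[f](s)
between 0 and 1/2 the integrand is 5*sqrt(t)·t^(s-1)
on [1/2, 1) integrate f = t**(7/2)/2 against the kernel
[1, 5/2) adds the kernel integral of 5*t**(7/2)/2
the [5/2, 3) slice contributes ∫ 3*sqrt(t)/2·t^(s-1) dt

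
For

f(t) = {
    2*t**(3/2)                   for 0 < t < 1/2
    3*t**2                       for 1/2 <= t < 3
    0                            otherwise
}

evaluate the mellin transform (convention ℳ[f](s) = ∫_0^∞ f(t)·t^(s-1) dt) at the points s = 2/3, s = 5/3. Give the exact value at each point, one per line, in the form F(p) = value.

the 2 pieces separated at 1/2 each add one integral
piece [0, 1/2): integrate 2*t**(3/2) against the kernel
segment 1/2 to 3 holds 3*t**2; add its integral

F(2/3) = -9*2**(1/3)/64 + 3*2**(5/6)/26 + 81*3**(2/3)/8
F(5/3) = -9*2**(1/3)/176 + 3*2**(5/6)/76 + 243*3**(2/3)/11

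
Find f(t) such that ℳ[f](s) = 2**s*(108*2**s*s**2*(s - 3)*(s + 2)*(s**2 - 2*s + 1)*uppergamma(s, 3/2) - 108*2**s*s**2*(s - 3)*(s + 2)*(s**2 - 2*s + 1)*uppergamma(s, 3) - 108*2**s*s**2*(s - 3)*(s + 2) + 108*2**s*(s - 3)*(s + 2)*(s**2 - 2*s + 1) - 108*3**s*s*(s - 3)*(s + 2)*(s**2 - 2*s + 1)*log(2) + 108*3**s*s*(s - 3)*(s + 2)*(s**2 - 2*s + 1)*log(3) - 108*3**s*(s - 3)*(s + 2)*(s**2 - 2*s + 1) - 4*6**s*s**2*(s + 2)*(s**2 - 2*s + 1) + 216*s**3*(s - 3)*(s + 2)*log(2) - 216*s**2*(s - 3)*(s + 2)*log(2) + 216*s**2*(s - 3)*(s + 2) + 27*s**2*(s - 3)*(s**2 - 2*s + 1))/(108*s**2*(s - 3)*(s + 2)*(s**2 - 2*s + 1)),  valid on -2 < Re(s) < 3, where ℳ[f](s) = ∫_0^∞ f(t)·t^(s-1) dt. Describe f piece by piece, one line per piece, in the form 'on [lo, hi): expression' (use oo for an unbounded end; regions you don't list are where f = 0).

on [0, 2): t**2/16
on [2, 4): 4*log(t/4)/t
on [4, 6): log(t/4)
on [6, 12): exp(-t/4)
on [12, oo): 64/t**3

remove the common scale on t first: t**2/4 on [0, 1); 2*log(t/2)/t on [1, 2); log(t/2) on [2, 3); …
undo the common scale on t: t**2 on [0, 1/2); log(t)/t on [1/2, 1); log(t) on [1, 3/2); …
breakpoints 2, 4, 6, 12: one integral from each of the 5 segments
on [0, 2): add ∫ t**2/16·t^(s-1) dt
over [2, 4), the kernel integral of 4*log(t/4)/t enters the sum
for t in [4, 6): the term is ∫ log(t/4)·t^(s-1)
∫ exp(-t/4)·t^(s-1) over [6, 12)
between 12 and ∞ the integrand is 64/t**3·t^(s-1)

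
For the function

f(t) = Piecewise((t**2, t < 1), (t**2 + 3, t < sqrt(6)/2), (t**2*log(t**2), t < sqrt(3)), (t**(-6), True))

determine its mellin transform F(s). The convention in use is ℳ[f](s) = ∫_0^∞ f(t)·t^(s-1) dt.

(-81*2**(s/2)*s*(s/2 - 3)*(s**2/4 + s + 1) - 162*2**(s/2)*(s/2 - 3)*(s**2/4 + s + 1) - 81*3**(s/2)*s**2*(s/2 - 3)*(s/2 + 1)*log(3)/4 + 81*3**(s/2)*s**2*(s/2 - 3)*(s/2 + 1)*log(2)/4 - 81*3**(s/2)*s*(s/2 - 3)*(s/2 + 1)*log(3)/2 + 81*3**(s/2)*s*(s/2 - 3)*(s/2 + 1)*log(2)/2 + 81*3**(s/2)*s*(s/2 - 3)*(s/2 + 1)/2 + 243*3**(s/2)*s*(s/2 - 3)*(s**2/4 + s + 1)/2 + 162*3**(s/2)*(s/2 - 3)*(s**2/4 + s + 1) + 81*6**(s/2)*s**2*(s/2 - 3)*(s/2 + 1)*log(3)/2 - 81*6**(s/2)*s*(s/2 - 3)*(s/2 + 1) + 81*6**(s/2)*s*(s/2 - 3)*(s/2 + 1)*log(3) - 6**(s/2)*s*(s/2 + 1)*(s**2/4 + s + 1))/(54*2**(s/2)*s*(s/2 - 3)*(s/2 + 1)*(s**2/4 + s + 1))
  -2 < Re(s) < 6

remove the power substitution first: t on [0, 1); t + 3 on [1, 3/2); t*log(t) on [3/2, 3); …
split f at 1, sqrt(6)/2, sqrt(3): ℳ[f](s) collects 4 kernel integrals
[0, 1) adds the kernel integral of t**2
piece [1, sqrt(6)/2): integrate (t**2 + 3) against the kernel
between sqrt(6)/2 and sqrt(3) the integrand is t**2*log(t**2)·t^(s-1)
∫ over [sqrt(3), ∞) of t**(-6)·t^(s-1) joins the sum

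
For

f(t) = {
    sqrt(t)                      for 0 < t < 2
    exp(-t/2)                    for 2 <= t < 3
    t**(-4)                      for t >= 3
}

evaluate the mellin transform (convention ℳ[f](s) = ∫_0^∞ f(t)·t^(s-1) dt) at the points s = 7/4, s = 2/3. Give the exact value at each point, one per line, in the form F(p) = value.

F(7/4) = -2*2**(3/4)*uppergamma(7/4, 3/2) + 4*3**(3/4)/243 + 2*2**(3/4)*uppergamma(7/4, 1) + 16*2**(1/4)/9
F(2/3) = -2**(2/3)*uppergamma(2/3, 3/2) + 3**(2/3)/270 + 2**(2/3)*uppergamma(2/3, 1) + 12*2**(1/6)/7

slice at 2, 3, transform all 3 pieces, and sum them
over [0, 2), the kernel integral of sqrt(t) enters the sum
∫ over [2, 3) of exp(-t/2)·t^(s-1) joins the sum
piece [3, ∞): integrate t**(-4) against the kernel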